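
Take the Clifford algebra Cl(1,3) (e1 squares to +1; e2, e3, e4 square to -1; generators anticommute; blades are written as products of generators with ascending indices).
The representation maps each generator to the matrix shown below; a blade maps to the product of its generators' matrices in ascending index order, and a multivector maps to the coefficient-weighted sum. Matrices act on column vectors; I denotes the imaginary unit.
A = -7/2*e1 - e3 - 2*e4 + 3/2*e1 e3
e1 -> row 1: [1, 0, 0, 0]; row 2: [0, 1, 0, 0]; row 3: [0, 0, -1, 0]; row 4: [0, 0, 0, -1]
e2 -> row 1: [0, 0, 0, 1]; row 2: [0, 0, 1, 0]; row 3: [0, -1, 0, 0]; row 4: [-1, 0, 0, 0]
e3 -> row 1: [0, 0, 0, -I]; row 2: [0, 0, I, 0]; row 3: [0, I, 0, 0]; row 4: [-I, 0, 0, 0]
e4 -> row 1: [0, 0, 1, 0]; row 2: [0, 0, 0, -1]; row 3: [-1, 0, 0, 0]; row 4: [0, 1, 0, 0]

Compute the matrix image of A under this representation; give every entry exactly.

Bivector images (products of the table entries): rho(e1 e3) = rho(e1)rho(e3) = row 1: [0, 0, 0, -I]; row 2: [0, 0, I, 0]; row 3: [0, -I, 0, 0]; row 4: [I, 0, 0, 0].
M = (-7/2)*rho(e1) + (-1)*rho(e3) + (-2)*rho(e4) + (3/2)*rho(e1 e3), summed entrywise:
Answer: row 1: [-7/2, 0, -2, -I/2]; row 2: [0, -7/2, I/2, 2]; row 3: [2, -5*I/2, 7/2, 0]; row 4: [5*I/2, -2, 0, 7/2]


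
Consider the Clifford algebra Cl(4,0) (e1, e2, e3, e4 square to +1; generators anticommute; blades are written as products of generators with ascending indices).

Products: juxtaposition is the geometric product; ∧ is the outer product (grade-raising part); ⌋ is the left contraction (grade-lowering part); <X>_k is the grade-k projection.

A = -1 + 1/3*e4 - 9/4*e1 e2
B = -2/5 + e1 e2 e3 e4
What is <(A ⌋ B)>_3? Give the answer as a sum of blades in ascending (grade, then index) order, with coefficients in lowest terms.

step 1: 2/5 + 9/4*e3 e4 - 1/3*e1 e2 e3 - e1 e2 e3 e4
step 2: -1/3*e1 e2 e3
Answer: -1/3*e1 e2 e3


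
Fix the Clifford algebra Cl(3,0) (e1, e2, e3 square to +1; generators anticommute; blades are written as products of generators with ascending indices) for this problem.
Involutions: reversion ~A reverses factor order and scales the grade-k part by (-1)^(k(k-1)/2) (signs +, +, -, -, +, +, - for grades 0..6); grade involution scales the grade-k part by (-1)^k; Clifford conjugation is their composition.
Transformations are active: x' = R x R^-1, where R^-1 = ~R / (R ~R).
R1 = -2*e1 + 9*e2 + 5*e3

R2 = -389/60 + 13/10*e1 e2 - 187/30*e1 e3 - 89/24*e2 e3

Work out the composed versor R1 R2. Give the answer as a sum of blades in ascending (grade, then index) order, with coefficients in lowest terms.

Distribute over the terms of R1 (each basis-blade product reordered to ascending indices, repeated generators contracted through their squares):
(-2*e1) R2 = 389/30*e1 - 13/5*e2 + 187/15*e3 + 89/12*e1 e2 e3
(9*e2) R2 = -117/10*e1 - 1167/20*e2 - 267/8*e3 + 561/10*e1 e2 e3
(5*e3) R2 = 187/6*e1 + 445/24*e2 - 389/12*e3 + 13/2*e1 e2 e3
Summing the partial products and collecting blades:
Answer: 973/30*e1 - 5089/120*e2 - 2133/40*e3 + 4201/60*e1 e2 e3


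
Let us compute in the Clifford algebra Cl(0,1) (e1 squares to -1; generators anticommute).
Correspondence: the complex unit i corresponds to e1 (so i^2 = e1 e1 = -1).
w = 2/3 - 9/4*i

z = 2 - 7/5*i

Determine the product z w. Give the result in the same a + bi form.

In blades: z = 2 - 7/5*e1, w = 2/3 - 9/4*e1.
Distribute z over w term by term (generator squares from the signature, products reordered to ascending indices): (2)*w = 4/3 - 9/2*e1; (-7/5*e1)*w = -63/20 - 14/15*e1.
Sum: -109/60 - 163/30*e1; translating back through the correspondence:
Answer: -109/60 - 163/30*i


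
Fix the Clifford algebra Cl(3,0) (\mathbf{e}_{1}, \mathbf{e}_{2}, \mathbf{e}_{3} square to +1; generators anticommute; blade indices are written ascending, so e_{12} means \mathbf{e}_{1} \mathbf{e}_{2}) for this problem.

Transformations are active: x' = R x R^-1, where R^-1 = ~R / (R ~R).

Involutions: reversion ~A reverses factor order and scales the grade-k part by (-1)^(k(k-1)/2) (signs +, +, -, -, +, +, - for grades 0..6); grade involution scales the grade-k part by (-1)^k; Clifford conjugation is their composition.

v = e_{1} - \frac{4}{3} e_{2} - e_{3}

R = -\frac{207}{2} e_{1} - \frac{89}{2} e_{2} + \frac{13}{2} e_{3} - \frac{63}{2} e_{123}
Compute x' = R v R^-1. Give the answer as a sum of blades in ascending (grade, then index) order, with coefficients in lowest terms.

~R = -\frac{207}{2} e_{1} - \frac{89}{2} e_{2} + \frac{13}{2} e_{3} + \frac{63}{2} e_{123}, and R ~R = 13727, so R^-1 = ~R / (13727).
R v = -\frac{152}{3} + 214 e_{12} + 55 e_{13} + \frac{65}{3} e_{23}
Answer: -\frac{4604}{13727} e_{1} + \frac{26277}{13727} e_{2} - \frac{1241}{41181} e_{3}


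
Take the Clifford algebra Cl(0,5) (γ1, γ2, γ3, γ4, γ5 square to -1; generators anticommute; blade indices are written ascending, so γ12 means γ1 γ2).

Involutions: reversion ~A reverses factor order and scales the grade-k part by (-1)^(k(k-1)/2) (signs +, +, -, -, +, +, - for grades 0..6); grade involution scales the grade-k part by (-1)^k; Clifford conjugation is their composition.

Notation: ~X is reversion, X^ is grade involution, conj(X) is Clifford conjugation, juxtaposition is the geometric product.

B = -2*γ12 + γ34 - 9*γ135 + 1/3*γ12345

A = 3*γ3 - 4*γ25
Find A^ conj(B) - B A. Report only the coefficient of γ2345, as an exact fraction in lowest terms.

first term: -3*γ4 + 19*γ15 + 30*γ123 - 4/3*γ134 - γ1245 + 4*γ2345
second term: 3*γ4 - 35*γ15 - 42*γ123 + 4/3*γ134 - γ1245 - 4*γ2345
Answer: 8


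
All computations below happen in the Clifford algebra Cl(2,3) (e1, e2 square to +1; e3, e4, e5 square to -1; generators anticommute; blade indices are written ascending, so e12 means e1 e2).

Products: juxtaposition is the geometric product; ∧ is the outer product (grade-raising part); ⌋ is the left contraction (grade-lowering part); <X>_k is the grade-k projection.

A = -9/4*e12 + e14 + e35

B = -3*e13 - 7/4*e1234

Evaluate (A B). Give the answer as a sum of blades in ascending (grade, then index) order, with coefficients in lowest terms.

step 1: -3*e15 - 17/2*e23 - 111/16*e34 + 7/4*e1245
Answer: -3*e15 - 17/2*e23 - 111/16*e34 + 7/4*e1245


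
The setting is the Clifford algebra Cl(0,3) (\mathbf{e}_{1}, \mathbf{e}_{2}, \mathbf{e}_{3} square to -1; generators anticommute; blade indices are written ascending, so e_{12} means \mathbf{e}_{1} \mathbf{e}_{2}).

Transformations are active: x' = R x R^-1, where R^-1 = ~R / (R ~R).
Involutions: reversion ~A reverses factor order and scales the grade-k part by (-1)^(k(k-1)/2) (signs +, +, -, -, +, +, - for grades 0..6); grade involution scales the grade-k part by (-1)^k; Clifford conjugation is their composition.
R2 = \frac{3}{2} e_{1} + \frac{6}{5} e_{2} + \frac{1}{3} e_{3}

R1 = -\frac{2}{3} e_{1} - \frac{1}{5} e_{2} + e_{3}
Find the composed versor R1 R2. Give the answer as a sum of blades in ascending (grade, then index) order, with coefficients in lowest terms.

Distribute over the terms of R1 (each basis-blade product reordered to ascending indices, repeated generators contracted through their squares):
(-\frac{2}{3} e_{1}) R2 = 1 - \frac{4}{5} e_{12} - \frac{2}{9} e_{13}
(-\frac{1}{5} e_{2}) R2 = \frac{6}{25} + \frac{3}{10} e_{12} - \frac{1}{15} e_{23}
(e_{3}) R2 = -\frac{1}{3} - \frac{3}{2} e_{13} - \frac{6}{5} e_{23}
Summing the partial products and collecting blades:
Answer: \frac{68}{75} - \frac{1}{2} e_{12} - \frac{31}{18} e_{13} - \frac{19}{15} e_{23}


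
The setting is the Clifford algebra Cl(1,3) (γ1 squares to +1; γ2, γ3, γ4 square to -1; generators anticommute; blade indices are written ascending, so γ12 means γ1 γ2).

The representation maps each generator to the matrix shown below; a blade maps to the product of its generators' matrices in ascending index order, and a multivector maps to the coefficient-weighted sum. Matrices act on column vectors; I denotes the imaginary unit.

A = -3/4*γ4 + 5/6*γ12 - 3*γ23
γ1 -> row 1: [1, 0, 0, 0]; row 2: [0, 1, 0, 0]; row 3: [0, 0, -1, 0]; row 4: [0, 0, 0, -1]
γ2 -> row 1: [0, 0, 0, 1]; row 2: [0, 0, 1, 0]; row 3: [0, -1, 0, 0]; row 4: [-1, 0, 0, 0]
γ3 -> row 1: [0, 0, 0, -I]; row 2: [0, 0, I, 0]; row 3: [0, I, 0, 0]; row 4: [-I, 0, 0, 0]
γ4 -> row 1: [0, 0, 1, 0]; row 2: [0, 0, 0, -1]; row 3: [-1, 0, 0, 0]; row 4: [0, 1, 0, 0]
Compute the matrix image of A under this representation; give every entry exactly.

Bivector images (products of the table entries): rho(γ12) = rho(γ1)rho(γ2) = row 1: [0, 0, 0, 1]; row 2: [0, 0, 1, 0]; row 3: [0, 1, 0, 0]; row 4: [1, 0, 0, 0]; rho(γ23) = rho(γ2)rho(γ3) = row 1: [-I, 0, 0, 0]; row 2: [0, I, 0, 0]; row 3: [0, 0, -I, 0]; row 4: [0, 0, 0, I].
M = (-3/4)*rho(γ4) + (5/6)*rho(γ12) + (-3)*rho(γ23), summed entrywise:
Answer: row 1: [3*I, 0, -3/4, 5/6]; row 2: [0, -3*I, 5/6, 3/4]; row 3: [3/4, 5/6, 3*I, 0]; row 4: [5/6, -3/4, 0, -3*I]


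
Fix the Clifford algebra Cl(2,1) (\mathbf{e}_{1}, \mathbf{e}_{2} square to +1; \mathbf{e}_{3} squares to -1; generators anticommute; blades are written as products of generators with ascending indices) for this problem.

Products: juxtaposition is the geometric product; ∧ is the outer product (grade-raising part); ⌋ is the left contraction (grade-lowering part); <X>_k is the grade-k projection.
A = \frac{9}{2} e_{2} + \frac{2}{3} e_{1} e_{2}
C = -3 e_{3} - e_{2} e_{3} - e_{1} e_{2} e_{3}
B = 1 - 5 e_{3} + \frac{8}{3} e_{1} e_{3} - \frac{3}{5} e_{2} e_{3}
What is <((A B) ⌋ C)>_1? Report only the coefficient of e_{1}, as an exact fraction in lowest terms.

step 1: \frac{9}{2} e_{2} - \frac{27}{10} e_{3} + \frac{2}{3} e_{1} e_{2} - \frac{2}{5} e_{1} e_{3} - \frac{437}{18} e_{2} e_{3} - \frac{46}{3} e_{1} e_{2} e_{3}
step 2: \frac{1418}{45} + \frac{437}{18} e_{1} + \frac{23}{10} e_{2} - \frac{23}{6} e_{3} - \frac{27}{10} e_{1} e_{2} + \frac{9}{2} e_{1} e_{3}
step 3: \frac{437}{18} e_{1} + \frac{23}{10} e_{2} - \frac{23}{6} e_{3}
Answer: \frac{437}{18}


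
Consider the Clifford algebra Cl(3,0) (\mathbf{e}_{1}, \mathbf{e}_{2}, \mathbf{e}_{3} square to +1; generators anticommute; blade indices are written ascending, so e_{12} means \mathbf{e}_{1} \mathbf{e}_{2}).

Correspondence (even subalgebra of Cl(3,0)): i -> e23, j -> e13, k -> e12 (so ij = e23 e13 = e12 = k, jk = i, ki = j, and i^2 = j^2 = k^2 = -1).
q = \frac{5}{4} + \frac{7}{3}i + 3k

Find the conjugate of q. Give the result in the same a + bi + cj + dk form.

In blades: q = \frac{5}{4} + 3 e_{12} + \frac{7}{3} e_{23}.
Quaternion conjugation is reversion on the even subalgebra: the scalar is fixed and every grade-2 blade flips sign, giving \frac{5}{4} - 3 e_{12} - \frac{7}{3} e_{23}; translating back:
Answer: \frac{5}{4} - \frac{7}{3}i - 3k


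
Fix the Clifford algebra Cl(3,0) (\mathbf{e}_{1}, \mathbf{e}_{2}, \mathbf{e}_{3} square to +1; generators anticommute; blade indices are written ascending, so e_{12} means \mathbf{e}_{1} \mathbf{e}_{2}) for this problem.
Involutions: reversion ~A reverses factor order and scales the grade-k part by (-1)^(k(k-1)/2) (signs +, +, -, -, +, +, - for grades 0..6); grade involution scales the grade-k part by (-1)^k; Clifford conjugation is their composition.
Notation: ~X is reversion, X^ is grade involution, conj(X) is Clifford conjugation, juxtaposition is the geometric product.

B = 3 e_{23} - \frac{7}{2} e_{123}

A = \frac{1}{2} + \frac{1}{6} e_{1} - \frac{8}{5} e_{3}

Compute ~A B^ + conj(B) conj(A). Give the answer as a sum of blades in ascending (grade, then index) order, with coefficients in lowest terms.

first term: \frac{24}{5} e_{2} - \frac{28}{5} e_{12} + \frac{25}{12} e_{23} + \frac{9}{4} e_{123}
second term: -\frac{24}{5} e_{2} - \frac{28}{5} e_{12} - \frac{11}{12} e_{23} - \frac{5}{4} e_{123}
Answer: -\frac{56}{5} e_{12} + \frac{7}{6} e_{23} + e_{123}


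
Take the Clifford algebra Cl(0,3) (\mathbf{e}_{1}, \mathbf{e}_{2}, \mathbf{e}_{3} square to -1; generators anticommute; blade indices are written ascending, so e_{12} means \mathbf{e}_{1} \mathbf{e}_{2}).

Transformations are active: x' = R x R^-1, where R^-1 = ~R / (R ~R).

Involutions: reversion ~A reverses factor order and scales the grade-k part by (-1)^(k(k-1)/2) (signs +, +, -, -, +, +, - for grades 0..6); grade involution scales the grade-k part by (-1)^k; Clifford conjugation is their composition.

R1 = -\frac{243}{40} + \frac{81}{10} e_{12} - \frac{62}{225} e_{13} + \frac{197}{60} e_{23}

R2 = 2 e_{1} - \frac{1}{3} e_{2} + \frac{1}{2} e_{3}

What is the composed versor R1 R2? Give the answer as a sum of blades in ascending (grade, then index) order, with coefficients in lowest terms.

Distribute over the terms of R2 (each basis-blade product reordered to ascending indices, repeated generators contracted through their squares):
R1 (2 e_{1}) = -\frac{243}{20} e_{1} + \frac{81}{5} e_{2} - \frac{124}{225} e_{3} + \frac{197}{30} e_{123}
R1 (-\frac{1}{3} e_{2}) = \frac{27}{10} e_{1} + \frac{81}{40} e_{2} - \frac{197}{180} e_{3} - \frac{62}{675} e_{123}
R1 (\frac{1}{2} e_{3}) = \frac{31}{225} e_{1} - \frac{197}{120} e_{2} - \frac{243}{80} e_{3} + \frac{81}{20} e_{123}
Summing the partial products and collecting blades:
Answer: -\frac{8381}{900} e_{1} + \frac{199}{12} e_{2} - \frac{16859}{3600} e_{3} + \frac{28417}{2700} e_{123}


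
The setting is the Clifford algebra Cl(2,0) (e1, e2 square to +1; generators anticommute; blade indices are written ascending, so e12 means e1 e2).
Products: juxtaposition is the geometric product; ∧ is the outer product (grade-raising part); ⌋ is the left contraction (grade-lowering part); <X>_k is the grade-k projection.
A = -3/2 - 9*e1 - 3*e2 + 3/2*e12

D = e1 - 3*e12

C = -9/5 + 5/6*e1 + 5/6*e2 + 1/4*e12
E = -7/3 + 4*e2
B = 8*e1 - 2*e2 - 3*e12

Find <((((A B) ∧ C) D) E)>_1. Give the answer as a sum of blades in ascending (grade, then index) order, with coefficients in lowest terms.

step 1: -123/2 - 24*e1 + 18*e2 + 93/2*e12
step 2: 1107/10 - 161/20*e1 - 1673/20*e2 - 5363/40*e12
step 3: -16411/40 - 561/4*e1 + 6329/40*e2 - 4969/20*e12
step 4: 38165/24 - 13331/20*e1 - 48247/24*e2 + 1123/60*e12
step 5: -13331/20*e1 - 48247/24*e2
Answer: -13331/20*e1 - 48247/24*e2


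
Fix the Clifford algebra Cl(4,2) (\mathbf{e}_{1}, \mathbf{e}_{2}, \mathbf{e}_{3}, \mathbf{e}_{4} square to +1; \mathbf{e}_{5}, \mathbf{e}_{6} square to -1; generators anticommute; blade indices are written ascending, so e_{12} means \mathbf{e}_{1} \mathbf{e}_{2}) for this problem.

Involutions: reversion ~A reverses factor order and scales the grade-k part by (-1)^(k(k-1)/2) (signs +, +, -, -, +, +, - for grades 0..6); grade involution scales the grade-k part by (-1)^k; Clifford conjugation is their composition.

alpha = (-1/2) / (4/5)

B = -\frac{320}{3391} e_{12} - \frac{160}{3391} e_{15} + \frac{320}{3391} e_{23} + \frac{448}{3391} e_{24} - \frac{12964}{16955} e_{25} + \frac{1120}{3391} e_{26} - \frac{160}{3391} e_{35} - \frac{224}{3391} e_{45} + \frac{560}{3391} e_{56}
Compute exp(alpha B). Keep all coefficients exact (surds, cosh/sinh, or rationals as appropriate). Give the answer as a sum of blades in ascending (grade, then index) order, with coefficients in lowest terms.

B^2 term by term: the squares give (-\frac{320}{3391})^2*(e_{12})^2 + (-\frac{160}{3391})^2*(e_{15})^2 + (\frac{320}{3391})^2*(e_{23})^2 + (\frac{448}{3391})^2*(e_{24})^2 + (-\frac{12964}{16955})^2*(e_{25})^2 + (\frac{1120}{3391})^2*(e_{26})^2 + (-\frac{160}{3391})^2*(e_{35})^2 + (-\frac{224}{3391})^2*(e_{45})^2 + (\frac{560}{3391})^2*(e_{56})^2 = \frac{102400}{11498881}*(-1) + \frac{25600}{11498881}*(+1) + \frac{102400}{11498881}*(-1) + \frac{200704}{11498881}*(-1) + \frac{168065296}{287472025}*(+1) + \frac{1254400}{11498881}*(+1) + \frac{25600}{11498881}*(+1) + \frac{50176}{11498881}*(+1) + \frac{313600}{11498881}*(-1) = \frac{16}{25} (each basis 2-blade squares to minus the product of its generators' squares); cross terms between blades sharing an index anticommute and cancel; the commuting (index-disjoint) pairs give grade-4 terms 2*c*c'*(blade product), which cancel blade by blade — e_{1235}: \frac{102400}{11498881} - \frac{102400}{11498881} = 0; e_{1245}: \frac{143360}{11498881} - \frac{143360}{11498881} = 0; e_{1256}: -\frac{358400}{11498881} + \frac{358400}{11498881} = 0; e_{2345}: -\frac{143360}{11498881} + \frac{143360}{11498881} = 0; e_{2356}: \frac{358400}{11498881} - \frac{358400}{11498881} = 0; e_{2456}: \frac{501760}{11498881} - \frac{501760}{11498881} = 0 — confirming B is simple. So B^2 = \frac{16}{25}.
B^2 = \frac{16}{25} — hyperbolic case — the even/odd split gives cosh and sinh: l = \frac{4}{5}, alpha*l = - \frac{1}{2}, so exp(alpha B) = cosh(- \frac{1}{2}) + (sinh(- \frac{1}{2})/(\frac{4}{5}))*B = \cosh{\left(\frac{1}{2} \right)} + (- \frac{5 \sinh{\left(\frac{1}{2} \right)}}{4})*B.
Answer: \cosh{\left(\frac{1}{2} \right)} + \frac{400 \sinh{\left(\frac{1}{2} \right)}}{3391} e_{12} + \frac{200 \sinh{\left(\frac{1}{2} \right)}}{3391} e_{15} - \frac{400 \sinh{\left(\frac{1}{2} \right)}}{3391} e_{23} - \frac{560 \sinh{\left(\frac{1}{2} \right)}}{3391} e_{24} + \frac{3241 \sinh{\left(\frac{1}{2} \right)}}{3391} e_{25} - \frac{1400 \sinh{\left(\frac{1}{2} \right)}}{3391} e_{26} + \frac{200 \sinh{\left(\frac{1}{2} \right)}}{3391} e_{35} + \frac{280 \sinh{\left(\frac{1}{2} \right)}}{3391} e_{45} - \frac{700 \sinh{\left(\frac{1}{2} \right)}}{3391} e_{56}


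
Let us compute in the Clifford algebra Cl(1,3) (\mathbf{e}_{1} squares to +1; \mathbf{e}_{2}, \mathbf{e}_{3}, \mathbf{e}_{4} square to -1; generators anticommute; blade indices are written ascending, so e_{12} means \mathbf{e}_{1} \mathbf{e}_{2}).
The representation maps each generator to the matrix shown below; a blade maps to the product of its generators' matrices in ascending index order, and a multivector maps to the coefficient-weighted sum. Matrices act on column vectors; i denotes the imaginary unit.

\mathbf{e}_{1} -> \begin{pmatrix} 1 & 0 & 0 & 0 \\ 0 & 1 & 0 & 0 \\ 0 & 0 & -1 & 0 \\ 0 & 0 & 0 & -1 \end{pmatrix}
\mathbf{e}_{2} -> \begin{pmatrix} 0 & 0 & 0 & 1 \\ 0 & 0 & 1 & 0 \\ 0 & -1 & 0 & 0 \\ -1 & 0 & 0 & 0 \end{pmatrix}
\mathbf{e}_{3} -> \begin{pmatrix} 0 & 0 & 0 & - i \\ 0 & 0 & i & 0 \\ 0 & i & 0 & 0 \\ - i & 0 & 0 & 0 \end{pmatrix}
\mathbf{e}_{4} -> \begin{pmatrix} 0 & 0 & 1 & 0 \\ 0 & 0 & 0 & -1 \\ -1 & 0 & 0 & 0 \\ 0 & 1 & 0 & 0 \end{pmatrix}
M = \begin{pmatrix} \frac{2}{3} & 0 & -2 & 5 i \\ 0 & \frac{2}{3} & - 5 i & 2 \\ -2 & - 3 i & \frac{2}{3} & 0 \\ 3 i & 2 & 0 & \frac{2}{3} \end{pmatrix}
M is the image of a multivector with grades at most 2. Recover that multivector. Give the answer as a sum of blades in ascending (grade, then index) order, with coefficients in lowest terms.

Method: the blade images are trace-orthogonal — tr(rho(e_A) rho(e_B)^-1) = 4 if A = B and 0 otherwise — and rho(e_A)^-1 = (e_A)^2 * rho(e_A) with (e_A)^2 = +1 or -1, so the coefficient of e_A in the preimage is (e_A)^2 * tr(M rho(e_A))/4.
Nonzero projections over blades of grade <= 2: 1: (1)^2 = +1, tr(M 1) = \frac{8}{3}, coefficient \frac{2}{3}; e_{3}: (e_{3})^2 = -1, tr(M rho(e_{3})) = 16, coefficient -4; e_{13}: (e_{13})^2 = +1, tr(M rho(e_{13})) = -4, coefficient -1; e_{14}: (e_{14})^2 = +1, tr(M rho(e_{14})) = -8, coefficient -2. Every other blade of grade <= 2 projects to 0.
Answer: \frac{2}{3} - 4 e_{3} - e_{13} - 2 e_{14}


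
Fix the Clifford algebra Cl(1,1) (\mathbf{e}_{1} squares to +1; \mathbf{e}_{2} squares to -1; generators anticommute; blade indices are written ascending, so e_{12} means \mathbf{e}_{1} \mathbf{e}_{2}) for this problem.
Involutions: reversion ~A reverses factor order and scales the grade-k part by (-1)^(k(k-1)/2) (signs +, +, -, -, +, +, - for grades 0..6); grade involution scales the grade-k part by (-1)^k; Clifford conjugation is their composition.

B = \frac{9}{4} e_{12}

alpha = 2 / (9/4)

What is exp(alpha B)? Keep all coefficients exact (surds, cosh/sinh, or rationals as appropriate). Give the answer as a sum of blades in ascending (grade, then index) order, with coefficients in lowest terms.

B^2 = (\frac{9}{4})^2*(e_{12})^2 = \frac{81}{16}*(+1) = \frac{81}{16} (a basis 2-blade squares to minus the product of its generators' squares).
B^2 = \frac{81}{16} — a positive square means the series sums to a boost: l = \frac{9}{4}, alpha*l = 2, so exp(alpha B) = cosh(2) + (sinh(2)/(\frac{9}{4}))*B = \cosh{\left(2 \right)} + (\frac{4 \sinh{\left(2 \right)}}{9})*B.
Answer: \cosh{\left(2 \right)} + \sinh{\left(2 \right)} e_{12}


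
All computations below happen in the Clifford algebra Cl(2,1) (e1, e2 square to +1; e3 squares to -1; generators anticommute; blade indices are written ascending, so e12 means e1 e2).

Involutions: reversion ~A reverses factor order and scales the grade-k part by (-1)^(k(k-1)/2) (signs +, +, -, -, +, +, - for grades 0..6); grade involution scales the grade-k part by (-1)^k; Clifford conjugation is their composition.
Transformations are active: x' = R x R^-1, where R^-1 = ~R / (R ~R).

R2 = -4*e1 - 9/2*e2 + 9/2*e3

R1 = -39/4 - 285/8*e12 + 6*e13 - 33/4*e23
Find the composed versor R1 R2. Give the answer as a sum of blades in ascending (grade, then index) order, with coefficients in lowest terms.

Distribute over the terms of R2 (each basis-blade product reordered to ascending indices, repeated generators contracted through their squares):
R1 (-4*e1) = 39*e1 - 285/2*e2 + 24*e3 + 33*e123
R1 (-9/2*e2) = 2565/16*e1 + 351/8*e2 - 297/8*e3 + 27*e123
R1 (9/2*e3) = -27*e1 + 297/8*e2 - 351/8*e3 - 2565/16*e123
Summing the partial products and collecting blades:
Answer: 2757/16*e1 - 123/2*e2 - 57*e3 - 1605/16*e123


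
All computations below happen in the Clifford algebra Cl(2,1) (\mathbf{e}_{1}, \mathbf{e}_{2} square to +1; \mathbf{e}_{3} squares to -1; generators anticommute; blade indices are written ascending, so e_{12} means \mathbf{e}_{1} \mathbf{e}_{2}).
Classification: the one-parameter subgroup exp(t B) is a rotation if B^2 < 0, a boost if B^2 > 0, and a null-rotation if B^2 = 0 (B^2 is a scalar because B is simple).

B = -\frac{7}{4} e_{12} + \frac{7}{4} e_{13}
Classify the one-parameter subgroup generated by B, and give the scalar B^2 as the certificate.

B^2 term by term: the squares give (-\frac{7}{4})^2*(e_{12})^2 + (\frac{7}{4})^2*(e_{13})^2 = \frac{49}{16}*(-1) + \frac{49}{16}*(+1) = 0 (each basis 2-blade squares to minus the product of its generators' squares); cross terms between blades sharing an index anticommute and cancel. So B^2 = 0.
Answer: null-rotation, certificate B^2 = 0. Check the certificate: B^2 = 0, and that sign is decisive whatever form B takes.


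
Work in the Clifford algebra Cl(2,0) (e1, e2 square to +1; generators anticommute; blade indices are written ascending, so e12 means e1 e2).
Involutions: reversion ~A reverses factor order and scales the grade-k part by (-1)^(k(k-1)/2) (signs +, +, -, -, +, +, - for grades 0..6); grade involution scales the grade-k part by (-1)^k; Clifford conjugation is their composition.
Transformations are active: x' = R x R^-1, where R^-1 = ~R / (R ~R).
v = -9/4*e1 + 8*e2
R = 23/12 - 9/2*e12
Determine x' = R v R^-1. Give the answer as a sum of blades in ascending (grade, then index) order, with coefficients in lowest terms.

~R = 23/12 + 9/2*e12, and R ~R = 3445/144, so R^-1 = ~R / (3445/144).
R v = -645/16*e1 + 125/24*e2
Answer: -11601/2756*e1 - 4937/689*e2


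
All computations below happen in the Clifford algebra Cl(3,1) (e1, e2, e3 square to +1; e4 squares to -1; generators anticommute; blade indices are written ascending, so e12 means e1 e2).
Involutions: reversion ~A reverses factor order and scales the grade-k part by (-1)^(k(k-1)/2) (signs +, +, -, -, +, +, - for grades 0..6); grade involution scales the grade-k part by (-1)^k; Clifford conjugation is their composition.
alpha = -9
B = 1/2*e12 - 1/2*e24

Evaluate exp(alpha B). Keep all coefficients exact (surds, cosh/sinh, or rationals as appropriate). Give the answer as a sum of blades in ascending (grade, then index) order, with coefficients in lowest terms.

B^2 term by term: the squares give (1/2)^2*(e12)^2 + (-1/2)^2*(e24)^2 = 1/4*(-1) + 1/4*(+1) = 0 (each basis 2-blade squares to minus the product of its generators' squares); cross terms between blades sharing an index anticommute and cancel. So B^2 = 0.
B^2 = 0, and the exponential is exactly linear here: exp(alpha B) = 1 + alpha B (parabolic case).
Answer: 1 - 9/2*e12 + 9/2*e24


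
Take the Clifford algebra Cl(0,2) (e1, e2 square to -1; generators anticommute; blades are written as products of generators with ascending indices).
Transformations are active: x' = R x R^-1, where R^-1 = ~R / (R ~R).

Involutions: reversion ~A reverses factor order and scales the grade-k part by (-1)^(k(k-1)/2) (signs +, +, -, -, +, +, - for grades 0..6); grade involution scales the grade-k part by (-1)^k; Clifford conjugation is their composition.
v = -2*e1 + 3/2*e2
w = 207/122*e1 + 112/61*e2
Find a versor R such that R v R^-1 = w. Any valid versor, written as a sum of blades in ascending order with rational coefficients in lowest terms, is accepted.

Construction: equal norms (both -25/4) license R = v + w = -37/122*e1 + 407/122*e2 — nothing changes along that direction, while (v - w)/2 changes sign, so v maps onto w.
Answer: -37/122*e1 + 407/122*e2


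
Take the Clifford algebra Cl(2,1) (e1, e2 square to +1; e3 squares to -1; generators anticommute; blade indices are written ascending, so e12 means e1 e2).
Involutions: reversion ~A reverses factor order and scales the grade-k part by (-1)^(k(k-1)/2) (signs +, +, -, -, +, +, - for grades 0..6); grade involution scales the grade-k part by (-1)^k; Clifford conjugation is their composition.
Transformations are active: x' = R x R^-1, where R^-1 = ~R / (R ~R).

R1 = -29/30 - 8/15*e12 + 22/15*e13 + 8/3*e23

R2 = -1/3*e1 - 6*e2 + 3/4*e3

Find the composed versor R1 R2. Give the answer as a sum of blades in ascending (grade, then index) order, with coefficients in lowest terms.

Distribute over the terms of R2 (each basis-blade product reordered to ascending indices, repeated generators contracted through their squares):
R1 (-1/3*e1) = 29/90*e1 - 8/45*e2 + 22/45*e3 - 8/9*e123
R1 (-6*e2) = 16/5*e1 + 29/5*e2 + 16*e3 + 44/5*e123
R1 (3/4*e3) = -11/10*e1 - 2*e2 - 29/40*e3 - 2/5*e123
Summing the partial products and collecting blades:
Answer: 109/45*e1 + 163/45*e2 + 1135/72*e3 + 338/45*e123


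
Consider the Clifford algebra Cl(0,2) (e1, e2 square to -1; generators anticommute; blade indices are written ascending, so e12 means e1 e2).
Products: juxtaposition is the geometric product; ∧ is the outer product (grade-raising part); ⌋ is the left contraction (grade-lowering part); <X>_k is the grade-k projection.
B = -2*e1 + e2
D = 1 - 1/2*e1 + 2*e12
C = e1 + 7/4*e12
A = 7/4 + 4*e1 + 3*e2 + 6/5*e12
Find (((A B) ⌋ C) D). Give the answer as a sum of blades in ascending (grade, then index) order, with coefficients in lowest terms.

step 1: 5 - 47/10*e1 - 13/20*e2 + 10*e12
step 2: -64/5 + 309/80*e1 + 329/40*e2 + 35/4*e12
step 3: -4539/160 + 2137/80*e1 - 31/8*e2 - 1019/80*e12
Answer: -4539/160 + 2137/80*e1 - 31/8*e2 - 1019/80*e12


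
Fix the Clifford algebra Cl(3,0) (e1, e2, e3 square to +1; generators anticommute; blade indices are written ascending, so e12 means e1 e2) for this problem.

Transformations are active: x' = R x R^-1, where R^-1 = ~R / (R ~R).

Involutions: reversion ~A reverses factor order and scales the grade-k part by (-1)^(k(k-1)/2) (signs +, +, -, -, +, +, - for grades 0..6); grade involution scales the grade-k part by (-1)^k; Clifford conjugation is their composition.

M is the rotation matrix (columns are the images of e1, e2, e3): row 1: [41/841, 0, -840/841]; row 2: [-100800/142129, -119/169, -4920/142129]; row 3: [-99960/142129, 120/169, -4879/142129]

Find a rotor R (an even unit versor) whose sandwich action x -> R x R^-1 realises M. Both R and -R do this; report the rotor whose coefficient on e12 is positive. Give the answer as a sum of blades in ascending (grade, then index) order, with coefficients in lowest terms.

Method: write R = a + b12*e12 + b13*e13 + b23*e23 with a^2 + b12^2 + b13^2 + b23^2 = 1 (so R^-1 = ~R). Expanding the columns R e_j ~R gives tr M = 4a^2 - 1 and, from the antisymmetric part, M21 - M12 = -4a*b12, M13 - M31 = 4a*b13, M32 - M23 = -4a*b23.
Here tr M = -98029/142129, so a^2 = (1 + tr M)/4 = 11025/142129 and a = ±105/377. Taking a = 105/377: M21 - M12 = -100800/142129, M13 - M31 = -42000/142129, M32 - M23 = 105840/142129, giving b12 = 240/377, b13 = -100/377, b23 = -252/377, i.e. R = 105/377 + 240/377*e12 - 100/377*e13 - 252/377*e23.
Its e12 coefficient is already positive.
Answer: 105/377 + 240/377*e12 - 100/377*e13 - 252/377*e23. Recall the cover is two-to-one: with M of trace -98029/142129, both preimages act alike, and the stated e12 sign chooses the sheet.


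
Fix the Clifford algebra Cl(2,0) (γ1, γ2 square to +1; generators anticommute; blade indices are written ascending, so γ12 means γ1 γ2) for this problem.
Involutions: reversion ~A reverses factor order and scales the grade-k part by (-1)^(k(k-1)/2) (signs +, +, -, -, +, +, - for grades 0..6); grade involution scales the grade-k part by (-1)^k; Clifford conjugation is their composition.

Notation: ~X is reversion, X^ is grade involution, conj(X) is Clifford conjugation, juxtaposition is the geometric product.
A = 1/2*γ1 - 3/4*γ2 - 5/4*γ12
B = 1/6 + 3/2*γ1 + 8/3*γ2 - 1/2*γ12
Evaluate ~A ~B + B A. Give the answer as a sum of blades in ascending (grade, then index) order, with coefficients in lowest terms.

first term: -15/8 + 91/24*γ1 - 7/4*γ2 + 8/3*γ12
second term: -15/8 + 91/24*γ1 - 7/4*γ2 - 8/3*γ12
Answer: -15/4 + 91/12*γ1 - 7/2*γ2


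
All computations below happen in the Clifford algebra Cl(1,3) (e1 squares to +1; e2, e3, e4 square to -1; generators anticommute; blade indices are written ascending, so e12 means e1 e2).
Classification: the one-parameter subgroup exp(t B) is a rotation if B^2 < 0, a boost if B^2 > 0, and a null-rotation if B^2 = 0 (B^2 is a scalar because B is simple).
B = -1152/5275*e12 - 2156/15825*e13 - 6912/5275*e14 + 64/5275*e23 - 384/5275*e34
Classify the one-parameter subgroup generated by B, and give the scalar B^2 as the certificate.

B^2 term by term: the squares give (-1152/5275)^2*(e12)^2 + (-2156/15825)^2*(e13)^2 + (-6912/5275)^2*(e14)^2 + (64/5275)^2*(e23)^2 + (-384/5275)^2*(e34)^2 = 1327104/27825625*(+1) + 4648336/250430625*(+1) + 47775744/27825625*(+1) + 4096/27825625*(-1) + 147456/27825625*(-1) = 16/9 (each basis 2-blade squares to minus the product of its generators' squares); cross terms between blades sharing an index anticommute and cancel; the commuting (index-disjoint) pairs give grade-4 terms 2*c*c'*(blade product), which cancel blade by blade — e1234: 884736/27825625 - 884736/27825625 = 0 — confirming B is simple. So B^2 = 16/9.
Answer: boost, certificate B^2 = 16/9. The class reads off the invariant scalar 16/9 directly.


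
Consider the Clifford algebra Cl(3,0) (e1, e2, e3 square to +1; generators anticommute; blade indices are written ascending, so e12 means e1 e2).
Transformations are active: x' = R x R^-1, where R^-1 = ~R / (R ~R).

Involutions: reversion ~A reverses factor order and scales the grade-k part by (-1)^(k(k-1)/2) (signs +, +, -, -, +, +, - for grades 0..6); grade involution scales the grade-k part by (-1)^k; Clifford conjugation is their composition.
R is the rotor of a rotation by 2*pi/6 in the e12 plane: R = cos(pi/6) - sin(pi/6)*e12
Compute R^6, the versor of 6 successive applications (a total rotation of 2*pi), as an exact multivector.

Rotor phase runs at HALF the rotation angle; powers of one rotor simply add phase, so after 6 steps in e12 the phase is 6*pi/6 = pi and R^6 = cos(pi) - sin(pi)*e12.
cos(pi) = -1 and sin(pi) = 0, so R^6 = -1. The total rotation 2*pi is 1 full turn, so every vector returns to itself, yet the rotor is -1, on the OTHER sheet of the double cover (an odd number of 2*pi turns).
Answer: -1


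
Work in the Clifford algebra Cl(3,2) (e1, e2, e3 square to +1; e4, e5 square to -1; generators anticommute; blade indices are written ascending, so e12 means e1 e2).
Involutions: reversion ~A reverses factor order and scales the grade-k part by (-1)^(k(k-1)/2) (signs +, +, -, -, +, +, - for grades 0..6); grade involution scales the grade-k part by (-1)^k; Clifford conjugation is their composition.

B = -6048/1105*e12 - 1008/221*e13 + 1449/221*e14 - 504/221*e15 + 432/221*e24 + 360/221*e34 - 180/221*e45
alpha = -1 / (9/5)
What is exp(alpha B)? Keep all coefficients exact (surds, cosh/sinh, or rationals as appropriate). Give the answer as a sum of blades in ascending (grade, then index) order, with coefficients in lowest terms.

B^2 term by term: the squares give (-6048/1105)^2*(e12)^2 + (-1008/221)^2*(e13)^2 + (1449/221)^2*(e14)^2 + (-504/221)^2*(e15)^2 + (432/221)^2*(e24)^2 + (360/221)^2*(e34)^2 + (-180/221)^2*(e45)^2 = 36578304/1221025*(-1) + 1016064/48841*(-1) + 2099601/48841*(+1) + 254016/48841*(+1) + 186624/48841*(+1) + 129600/48841*(+1) + 32400/48841*(-1) = 81/25 (each basis 2-blade squares to minus the product of its generators' squares); cross terms between blades sharing an index anticommute and cancel; the commuting (index-disjoint) pairs give grade-4 terms 2*c*c'*(blade product), which cancel blade by blade — e1234: -870912/48841 + 870912/48841 = 0; e1245: 435456/48841 - 435456/48841 = 0; e1345: 362880/48841 - 362880/48841 = 0 — confirming B is simple. So B^2 = 81/25.
B^2 = 81/25 — hyperbolic case — the even/odd split gives cosh and sinh: l = 9/5, alpha*l = -1, so exp(alpha B) = cosh(-1) + (sinh(-1)/(9/5))*B = cosh(1) + (-5*sinh(1)/9)*B.
Answer: cosh(1) + 672*sinh(1)/221*e12 + 560*sinh(1)/221*e13 - 805*sinh(1)/221*e14 + 280*sinh(1)/221*e15 - 240*sinh(1)/221*e24 - 200*sinh(1)/221*e34 + 100*sinh(1)/221*e45


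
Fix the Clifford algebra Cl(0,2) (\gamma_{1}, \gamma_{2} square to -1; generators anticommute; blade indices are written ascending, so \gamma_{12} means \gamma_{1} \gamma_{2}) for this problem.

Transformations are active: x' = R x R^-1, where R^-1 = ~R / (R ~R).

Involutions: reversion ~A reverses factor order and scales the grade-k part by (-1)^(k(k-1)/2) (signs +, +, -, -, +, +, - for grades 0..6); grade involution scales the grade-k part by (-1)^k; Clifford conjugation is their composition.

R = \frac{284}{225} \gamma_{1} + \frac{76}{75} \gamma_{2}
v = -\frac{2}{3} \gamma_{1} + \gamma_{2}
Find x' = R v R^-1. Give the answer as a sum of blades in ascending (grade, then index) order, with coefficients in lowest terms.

~R = \frac{284}{225} \gamma_{1} + \frac{76}{75} \gamma_{2}, and R ~R = -\frac{26528}{10125}, so R^-1 = ~R / (-\frac{26528}{10125}).
R v = -\frac{116}{675} + \frac{436}{225} \gamma_{12}
Answer: \frac{10349}{12435} \gamma_{1} - \frac{3594}{4145} \gamma_{2}


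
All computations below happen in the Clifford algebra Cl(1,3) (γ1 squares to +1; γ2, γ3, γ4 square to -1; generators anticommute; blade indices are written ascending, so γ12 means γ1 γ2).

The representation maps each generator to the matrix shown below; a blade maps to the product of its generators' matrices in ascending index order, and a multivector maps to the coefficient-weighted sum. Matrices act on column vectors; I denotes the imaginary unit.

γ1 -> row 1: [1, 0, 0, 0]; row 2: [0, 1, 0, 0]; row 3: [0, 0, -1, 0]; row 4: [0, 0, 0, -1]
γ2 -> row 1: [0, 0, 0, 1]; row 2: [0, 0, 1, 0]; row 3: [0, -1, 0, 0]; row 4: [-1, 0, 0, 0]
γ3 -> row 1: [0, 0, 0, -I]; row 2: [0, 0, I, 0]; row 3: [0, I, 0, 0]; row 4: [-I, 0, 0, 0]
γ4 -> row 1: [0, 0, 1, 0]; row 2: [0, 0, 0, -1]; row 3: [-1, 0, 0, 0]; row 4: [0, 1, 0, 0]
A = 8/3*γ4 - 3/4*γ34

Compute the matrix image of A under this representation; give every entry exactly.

Bivector images (products of the table entries): rho(γ34) = rho(γ3)rho(γ4) = row 1: [0, -I, 0, 0]; row 2: [-I, 0, 0, 0]; row 3: [0, 0, 0, -I]; row 4: [0, 0, -I, 0].
M = (8/3)*rho(γ4) + (-3/4)*rho(γ34), summed entrywise:
Answer: row 1: [0, 3*I/4, 8/3, 0]; row 2: [3*I/4, 0, 0, -8/3]; row 3: [-8/3, 0, 0, 3*I/4]; row 4: [0, 8/3, 3*I/4, 0]


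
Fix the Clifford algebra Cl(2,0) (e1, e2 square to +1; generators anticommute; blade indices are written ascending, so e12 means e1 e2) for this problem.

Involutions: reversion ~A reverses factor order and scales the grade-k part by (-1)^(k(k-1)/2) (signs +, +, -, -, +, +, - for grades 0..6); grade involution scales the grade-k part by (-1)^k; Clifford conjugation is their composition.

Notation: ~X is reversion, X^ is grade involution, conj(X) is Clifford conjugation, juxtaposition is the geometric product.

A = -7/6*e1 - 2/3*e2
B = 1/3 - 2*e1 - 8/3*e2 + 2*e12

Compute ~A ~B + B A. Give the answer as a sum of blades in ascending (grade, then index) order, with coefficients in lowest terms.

first term: 37/9 - 31/18*e1 + 19/9*e2 + 16/9*e12
second term: 37/9 - 31/18*e1 + 19/9*e2 - 16/9*e12
Answer: 74/9 - 31/9*e1 + 38/9*e2


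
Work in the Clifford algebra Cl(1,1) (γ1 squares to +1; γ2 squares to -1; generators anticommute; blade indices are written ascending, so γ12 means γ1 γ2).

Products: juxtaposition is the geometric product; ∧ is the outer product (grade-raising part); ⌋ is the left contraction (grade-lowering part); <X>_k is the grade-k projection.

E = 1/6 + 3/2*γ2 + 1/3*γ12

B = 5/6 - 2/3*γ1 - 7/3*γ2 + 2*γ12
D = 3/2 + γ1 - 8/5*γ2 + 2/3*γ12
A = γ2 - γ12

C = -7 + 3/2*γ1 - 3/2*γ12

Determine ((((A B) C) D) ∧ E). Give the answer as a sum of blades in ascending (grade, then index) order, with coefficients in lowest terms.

step 1: 1/3 - 1/3*γ1 + 1/6*γ2 - 1/6*γ12
step 2: -31/12 + 31/12*γ1 - 5/12*γ2 + 5/12*γ12
step 3: -121/72 + 121/72*γ1 + 1733/360*γ2 - 1733/360*γ12
step 4: -121/432 + 121/432*γ1 - 232/135*γ2 + 139/120*γ12
Answer: -121/432 + 121/432*γ1 - 232/135*γ2 + 139/120*γ12


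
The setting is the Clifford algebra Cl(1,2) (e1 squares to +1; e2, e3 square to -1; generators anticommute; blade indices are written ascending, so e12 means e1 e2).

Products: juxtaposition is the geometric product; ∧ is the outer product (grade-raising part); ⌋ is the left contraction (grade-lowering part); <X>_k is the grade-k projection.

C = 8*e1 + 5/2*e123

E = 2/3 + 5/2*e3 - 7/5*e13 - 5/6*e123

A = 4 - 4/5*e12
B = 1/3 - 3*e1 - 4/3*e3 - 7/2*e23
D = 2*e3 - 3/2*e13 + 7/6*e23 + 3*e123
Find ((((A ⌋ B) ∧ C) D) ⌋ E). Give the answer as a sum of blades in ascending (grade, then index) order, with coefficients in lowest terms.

step 1: 4/3 - 12*e1 - 16/3*e3 - 14*e23
step 2: 32/3*e1 + 128/3*e13 - 326/3*e123
step 3: 262 + 373/9*e1 - 291*e2 - 16*e3 + 2404/9*e12 + 64/3*e13 + 32*e23 + 112/9*e123
step 4: 26348/135 + 736/15*e1 + 160/9*e2 + 50542/135*e3 - 40/3*e12 - 1243/10*e13 - 1865/54*e23 - 655/3*e123
Answer: 26348/135 + 736/15*e1 + 160/9*e2 + 50542/135*e3 - 40/3*e12 - 1243/10*e13 - 1865/54*e23 - 655/3*e123


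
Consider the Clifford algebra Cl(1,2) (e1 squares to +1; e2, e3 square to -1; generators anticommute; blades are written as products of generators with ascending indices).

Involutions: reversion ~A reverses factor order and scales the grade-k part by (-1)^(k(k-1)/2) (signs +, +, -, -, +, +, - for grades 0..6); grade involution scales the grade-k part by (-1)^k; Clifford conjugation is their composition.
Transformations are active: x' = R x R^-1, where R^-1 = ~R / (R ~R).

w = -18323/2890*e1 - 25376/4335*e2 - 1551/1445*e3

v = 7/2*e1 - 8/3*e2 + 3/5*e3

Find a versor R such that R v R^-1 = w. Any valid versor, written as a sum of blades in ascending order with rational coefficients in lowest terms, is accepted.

A norm check does it: q(v) = q(w) = 4301/900, hence R = v + w = -4104/1445*e1 - 12312/1445*e2 - 684/1445*e3 realises the map — parallel part kept, (v - w)/2 negated, v carried to w.
Answer: -4104/1445*e1 - 12312/1445*e2 - 684/1445*e3


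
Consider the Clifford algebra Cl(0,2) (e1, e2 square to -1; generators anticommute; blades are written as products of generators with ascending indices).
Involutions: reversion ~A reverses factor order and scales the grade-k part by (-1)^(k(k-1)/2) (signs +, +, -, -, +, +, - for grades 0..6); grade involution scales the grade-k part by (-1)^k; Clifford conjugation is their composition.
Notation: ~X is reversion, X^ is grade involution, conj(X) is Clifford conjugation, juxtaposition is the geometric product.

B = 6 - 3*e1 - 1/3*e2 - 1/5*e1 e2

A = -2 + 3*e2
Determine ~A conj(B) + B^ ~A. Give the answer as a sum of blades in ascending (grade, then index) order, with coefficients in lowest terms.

first term: -13 - 27/5*e1 + 52/3*e2 - 47/5*e1 e2
second term: -13 - 27/5*e1 + 52/3*e2 + 47/5*e1 e2
Answer: -26 - 54/5*e1 + 104/3*e2
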